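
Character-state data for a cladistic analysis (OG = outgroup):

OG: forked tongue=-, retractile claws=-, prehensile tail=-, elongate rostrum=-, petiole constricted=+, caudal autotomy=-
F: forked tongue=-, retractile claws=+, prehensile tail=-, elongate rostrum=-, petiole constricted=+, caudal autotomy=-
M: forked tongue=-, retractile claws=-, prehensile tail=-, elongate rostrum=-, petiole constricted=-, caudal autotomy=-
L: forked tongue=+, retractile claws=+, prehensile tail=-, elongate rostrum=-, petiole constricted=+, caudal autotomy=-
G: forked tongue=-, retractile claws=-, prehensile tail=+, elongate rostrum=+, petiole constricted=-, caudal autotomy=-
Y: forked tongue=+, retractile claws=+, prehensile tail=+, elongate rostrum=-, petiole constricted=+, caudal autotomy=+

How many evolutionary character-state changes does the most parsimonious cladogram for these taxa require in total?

7

Character polarity is set by the outgroup: the derived state is whichever differs from the outgroup's state, so for petiole constricted the derived state is '-', and for the remaining characters it is '+'.
forked tongue: derived state '+' in L and Y only — synapomorphy for {L, Y}.
Only F, L, and Y show the derived state '+' for retractile claws, supporting them as a clade.
prehensile tail (state '+') occurs in G and Y but conflicts with the nesting implied by the other characters — most parsimoniously interpreted as homoplasy.
elongate rostrum (derived state '+') is unique to G (autapomorphy; uninformative for grouping).
petiole constricted: derived state '-' in G and M only — synapomorphy for {G, M}.
caudal autotomy (derived state '+') is unique to Y (autapomorphy; uninformative for grouping).
Most parsimonious ingroup topology: ((F,(L,Y)),(M,G)).
Changes per character on this tree: forked tongue: 1; retractile claws: 1; prehensile tail: 2; elongate rostrum: 1; petiole constricted: 1; caudal autotomy: 1.
Total = 7.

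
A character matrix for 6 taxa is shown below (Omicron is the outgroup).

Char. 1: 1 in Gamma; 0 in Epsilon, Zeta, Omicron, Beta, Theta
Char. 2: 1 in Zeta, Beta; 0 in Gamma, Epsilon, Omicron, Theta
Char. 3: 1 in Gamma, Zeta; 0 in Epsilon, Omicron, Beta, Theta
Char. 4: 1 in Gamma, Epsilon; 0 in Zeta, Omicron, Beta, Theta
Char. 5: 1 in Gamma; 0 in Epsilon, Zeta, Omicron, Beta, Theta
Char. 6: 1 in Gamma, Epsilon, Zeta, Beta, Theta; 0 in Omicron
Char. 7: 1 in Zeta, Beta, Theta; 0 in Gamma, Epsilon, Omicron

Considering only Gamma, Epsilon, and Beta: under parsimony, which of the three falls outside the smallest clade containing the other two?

The outgroup has state '0' for every character, so '1' is the derived state throughout.
Char. 1: derived state '1' in Gamma only — an autapomorphy, so it tells us nothing about relationships among taxa.
Only Beta and Zeta show the derived state '1' for Char. 2, supporting them as a clade.
Char. 3 (state '1') occurs in Gamma and Zeta but conflicts with the nesting implied by the other characters — most parsimoniously interpreted as homoplasy.
Char. 4 (derived state '1') is shared by Epsilon and Gamma — a synapomorphy uniting that clade.
Char. 5: derived state '1' in Gamma only — an autapomorphy, so it tells us nothing about relationships among taxa.
All ingroup taxa share the derived state '1' for Char. 6; it defines the ingroup but does not resolve relationships within it.
Only Beta, Theta, and Zeta show the derived state '1' for Char. 7, supporting them as a clade.
Most parsimonious ingroup topology: (((Zeta,Beta),Theta),(Epsilon,Gamma)).
Epsilon and Gamma share a more recent common ancestor with each other than either does with Beta, so Beta is the least closely related of the three.

Beta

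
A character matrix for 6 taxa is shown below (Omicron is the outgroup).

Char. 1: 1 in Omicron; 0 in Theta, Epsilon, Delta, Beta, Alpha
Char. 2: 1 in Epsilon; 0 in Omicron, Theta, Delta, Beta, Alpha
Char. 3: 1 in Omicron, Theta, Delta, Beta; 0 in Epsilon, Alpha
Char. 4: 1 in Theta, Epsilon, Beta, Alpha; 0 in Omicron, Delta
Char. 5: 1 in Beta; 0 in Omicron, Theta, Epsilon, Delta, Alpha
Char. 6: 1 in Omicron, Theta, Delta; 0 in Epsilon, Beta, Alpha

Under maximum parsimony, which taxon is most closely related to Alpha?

Character polarity is set by the outgroup: the derived state is whichever differs from the outgroup's state, so for Char. 1, Char. 3, Char. 6 the derived state is '0', and for the remaining characters it is '1'.
All ingroup taxa share the derived state '0' for Char. 1; it defines the ingroup but does not resolve relationships within it.
Char. 2 (derived state '1') is unique to Epsilon (autapomorphy; uninformative for grouping).
Char. 3 (derived state '0') is shared by Alpha and Epsilon — a synapomorphy uniting that clade.
Char. 4: derived state '1' in Alpha, Beta, Epsilon, and Theta only — synapomorphy for {Alpha, Beta, Epsilon, Theta}.
Char. 5 (derived state '1') is unique to Beta (autapomorphy; uninformative for grouping).
Only Alpha, Beta, and Epsilon show the derived state '0' for Char. 6, supporting them as a clade.
Most parsimonious ingroup topology: ((Theta,((Epsilon,Alpha),Beta)),Delta).
Alpha and Epsilon form a cherry on this tree, so they are sister taxa.

Epsilon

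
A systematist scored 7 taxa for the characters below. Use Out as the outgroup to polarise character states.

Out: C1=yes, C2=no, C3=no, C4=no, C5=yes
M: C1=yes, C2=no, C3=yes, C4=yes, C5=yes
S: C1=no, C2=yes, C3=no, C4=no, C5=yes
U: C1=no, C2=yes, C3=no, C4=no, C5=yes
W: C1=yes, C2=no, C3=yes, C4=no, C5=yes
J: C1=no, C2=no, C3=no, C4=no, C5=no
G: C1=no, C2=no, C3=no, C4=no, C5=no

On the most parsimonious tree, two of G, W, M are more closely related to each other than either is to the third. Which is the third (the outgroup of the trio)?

G

Character polarity is set by the outgroup: the derived state is whichever differs from the outgroup's state, so for C1, C5 the derived state is 'no', and for the remaining characters it is 'yes'.
C1: derived state 'no' in G, J, S, and U only — synapomorphy for {G, J, S, U}.
C2 (derived state 'yes') is shared by S and U — a synapomorphy uniting that clade.
C3 (derived state 'yes') is shared by M and W — a synapomorphy uniting that clade.
C4 (derived state 'yes') is unique to M (autapomorphy; uninformative for grouping).
Only G and J show the derived state 'no' for C5, supporting them as a clade.
Most parsimonious ingroup topology: ((M,W),((S,U),(J,G))).
M and W share a more recent common ancestor with each other than either does with G, so G is the least closely related of the three.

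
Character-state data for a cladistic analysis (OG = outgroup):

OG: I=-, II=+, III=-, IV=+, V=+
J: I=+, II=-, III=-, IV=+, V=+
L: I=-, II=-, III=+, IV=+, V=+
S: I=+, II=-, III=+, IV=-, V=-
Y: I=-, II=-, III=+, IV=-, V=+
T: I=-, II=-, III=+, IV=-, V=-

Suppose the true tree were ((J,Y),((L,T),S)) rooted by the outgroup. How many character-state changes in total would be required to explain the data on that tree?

Map each character onto ((J,Y),((L,T),S)) (rooted by OG) and count the minimum state changes it requires (Fitch parsimony):
I: 2; II: 1; III: 2; IV: 3; V: 2.
Total tree length = 10.

10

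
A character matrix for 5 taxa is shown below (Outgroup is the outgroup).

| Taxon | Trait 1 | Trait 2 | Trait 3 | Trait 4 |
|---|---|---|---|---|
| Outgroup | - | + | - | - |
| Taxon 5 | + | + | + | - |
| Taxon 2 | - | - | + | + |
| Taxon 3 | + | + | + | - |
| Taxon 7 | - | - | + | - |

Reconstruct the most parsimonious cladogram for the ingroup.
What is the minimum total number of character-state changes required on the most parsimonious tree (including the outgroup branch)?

4

Character polarity is set by the outgroup: the derived state is whichever differs from the outgroup's state, so for Trait 2 the derived state is '-', and for the remaining characters it is '+'.
Trait 1: derived state '+' in Taxon 3 and Taxon 5 only — synapomorphy for {Taxon 3, Taxon 5}.
Trait 2: derived state '-' in Taxon 2 and Taxon 7 only — synapomorphy for {Taxon 2, Taxon 7}.
All ingroup taxa share the derived state '+' for Trait 3; it defines the ingroup but does not resolve relationships within it.
Trait 4 (derived state '+') is unique to Taxon 2 (autapomorphy; uninformative for grouping).
Most parsimonious ingroup topology: ((Taxon 2,Taxon 7),(Taxon 3,Taxon 5)).
Changes per character on this tree: Trait 1: 1; Trait 2: 1; Trait 3: 1; Trait 4: 1.
Total = 4.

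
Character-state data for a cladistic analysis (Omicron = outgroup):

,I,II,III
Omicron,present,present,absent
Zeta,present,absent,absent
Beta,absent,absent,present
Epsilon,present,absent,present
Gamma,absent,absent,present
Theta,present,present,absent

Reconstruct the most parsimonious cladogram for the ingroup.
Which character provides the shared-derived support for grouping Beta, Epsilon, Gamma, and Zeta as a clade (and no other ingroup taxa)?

Character polarity is set by the outgroup: the derived state is whichever differs from the outgroup's state, so for I, II the derived state is 'absent', and for the remaining characters it is 'present'.
I (derived state 'absent') is shared by Beta and Gamma — a synapomorphy uniting that clade.
Only Beta, Epsilon, Gamma, and Zeta show the derived state 'absent' for II, supporting them as a clade.
III: derived state 'present' in Beta, Epsilon, and Gamma only — synapomorphy for {Beta, Epsilon, Gamma}.
Most parsimonious ingroup topology: ((Zeta,((Beta,Gamma),Epsilon)),Theta).
The clade {Beta, Epsilon, Gamma, Zeta} is supported by II: its derived state 'absent' occurs in exactly those taxa and in no other taxon (including the outgroup).

II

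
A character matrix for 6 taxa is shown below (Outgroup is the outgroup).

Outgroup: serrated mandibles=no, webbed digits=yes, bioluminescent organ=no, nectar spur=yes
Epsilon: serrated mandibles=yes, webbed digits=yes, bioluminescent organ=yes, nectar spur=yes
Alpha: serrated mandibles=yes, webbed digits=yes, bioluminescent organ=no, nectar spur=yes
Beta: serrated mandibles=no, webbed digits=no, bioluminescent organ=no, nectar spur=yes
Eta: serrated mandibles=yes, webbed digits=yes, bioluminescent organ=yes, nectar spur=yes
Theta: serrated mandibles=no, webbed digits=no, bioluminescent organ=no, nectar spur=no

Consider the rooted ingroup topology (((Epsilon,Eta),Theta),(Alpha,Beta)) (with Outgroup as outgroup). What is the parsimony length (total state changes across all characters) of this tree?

6

Map each character onto (((Epsilon,Eta),Theta),(Alpha,Beta)) (rooted by Outgroup) and count the minimum state changes it requires (Fitch parsimony):
serrated mandibles: 2; webbed digits: 2; bioluminescent organ: 1; nectar spur: 1.
Total tree length = 6.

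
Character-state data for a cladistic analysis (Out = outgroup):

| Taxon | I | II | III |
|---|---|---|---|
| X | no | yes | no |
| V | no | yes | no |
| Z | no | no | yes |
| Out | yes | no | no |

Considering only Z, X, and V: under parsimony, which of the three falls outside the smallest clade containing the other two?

Z

Character polarity is set by the outgroup: the derived state is whichever differs from the outgroup's state, so for I the derived state is 'no', and for the remaining characters it is 'yes'.
I (derived state 'no') is shared by all ingroup taxa — unites the whole ingroup.
Only V and X show the derived state 'yes' for II, supporting them as a clade.
III: derived state 'yes' in Z only — an autapomorphy, so it tells us nothing about relationships among taxa.
Most parsimonious ingroup topology: (Z,(V,X)).
V and X share a more recent common ancestor with each other than either does with Z, so Z is the least closely related of the three.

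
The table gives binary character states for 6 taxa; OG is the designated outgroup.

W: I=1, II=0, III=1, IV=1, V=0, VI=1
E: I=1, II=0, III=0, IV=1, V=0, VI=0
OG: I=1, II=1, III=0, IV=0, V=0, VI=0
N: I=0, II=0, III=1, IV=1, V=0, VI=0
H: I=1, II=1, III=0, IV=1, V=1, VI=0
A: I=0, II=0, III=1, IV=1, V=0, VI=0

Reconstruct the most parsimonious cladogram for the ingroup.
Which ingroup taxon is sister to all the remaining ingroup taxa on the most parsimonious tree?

H

Character polarity is set by the outgroup: the derived state is whichever differs from the outgroup's state, so for I, II the derived state is '0', and for the remaining characters it is '1'.
I: derived state '0' in A and N only — synapomorphy for {A, N}.
II (derived state '0') is shared by A, E, N, and W — a synapomorphy uniting that clade.
III: derived state '1' in A, N, and W only — synapomorphy for {A, N, W}.
IV (derived state '1') is shared by all ingroup taxa — unites the whole ingroup.
V (derived state '1') is unique to H (autapomorphy; uninformative for grouping).
VI (derived state '1') is unique to W (autapomorphy; uninformative for grouping).
Most parsimonious ingroup topology: ((((N,A),W),E),H).
H is sister to the clade containing all other ingroup taxa, so it is the earliest-diverging (most basal) ingroup lineage.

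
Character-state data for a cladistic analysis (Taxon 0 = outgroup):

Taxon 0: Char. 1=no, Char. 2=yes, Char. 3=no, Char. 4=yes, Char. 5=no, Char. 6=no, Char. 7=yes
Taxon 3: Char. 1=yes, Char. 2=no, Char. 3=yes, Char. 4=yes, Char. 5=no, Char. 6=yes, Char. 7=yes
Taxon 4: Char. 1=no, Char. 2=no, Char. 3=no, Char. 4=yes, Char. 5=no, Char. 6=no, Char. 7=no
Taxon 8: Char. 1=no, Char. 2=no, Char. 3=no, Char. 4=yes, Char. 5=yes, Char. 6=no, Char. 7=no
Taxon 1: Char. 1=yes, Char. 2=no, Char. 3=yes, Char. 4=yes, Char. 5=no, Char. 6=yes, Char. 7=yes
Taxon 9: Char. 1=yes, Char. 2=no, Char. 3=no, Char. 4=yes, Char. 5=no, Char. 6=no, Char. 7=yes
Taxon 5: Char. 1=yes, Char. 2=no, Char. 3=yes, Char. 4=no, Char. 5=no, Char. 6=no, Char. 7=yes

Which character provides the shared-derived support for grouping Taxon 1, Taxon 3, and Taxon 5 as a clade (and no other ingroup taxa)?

Character polarity is set by the outgroup: the derived state is whichever differs from the outgroup's state, so for Char. 2, Char. 4, Char. 7 the derived state is 'no', and for the remaining characters it is 'yes'.
Only Taxon 1, Taxon 3, Taxon 5, and Taxon 9 show the derived state 'yes' for Char. 1, supporting them as a clade.
Char. 2 (derived state 'no') is shared by all ingroup taxa — unites the whole ingroup.
Char. 3 (derived state 'yes') is shared by Taxon 1, Taxon 3, and Taxon 5 — a synapomorphy uniting that clade.
Char. 4 (derived state 'no') is unique to Taxon 5 (autapomorphy; uninformative for grouping).
Char. 5: derived state 'yes' in Taxon 8 only — an autapomorphy, so it tells us nothing about relationships among taxa.
Char. 6: derived state 'yes' in Taxon 1 and Taxon 3 only — synapomorphy for {Taxon 1, Taxon 3}.
Char. 7 (derived state 'no') is shared by Taxon 4 and Taxon 8 — a synapomorphy uniting that clade.
Most parsimonious ingroup topology: ((((Taxon 3,Taxon 1),Taxon 5),Taxon 9),(Taxon 4,Taxon 8)).
The clade {Taxon 1, Taxon 3, Taxon 5} is supported by Char. 3: its derived state 'yes' occurs in exactly those taxa and in no other taxon (including the outgroup).

Char. 3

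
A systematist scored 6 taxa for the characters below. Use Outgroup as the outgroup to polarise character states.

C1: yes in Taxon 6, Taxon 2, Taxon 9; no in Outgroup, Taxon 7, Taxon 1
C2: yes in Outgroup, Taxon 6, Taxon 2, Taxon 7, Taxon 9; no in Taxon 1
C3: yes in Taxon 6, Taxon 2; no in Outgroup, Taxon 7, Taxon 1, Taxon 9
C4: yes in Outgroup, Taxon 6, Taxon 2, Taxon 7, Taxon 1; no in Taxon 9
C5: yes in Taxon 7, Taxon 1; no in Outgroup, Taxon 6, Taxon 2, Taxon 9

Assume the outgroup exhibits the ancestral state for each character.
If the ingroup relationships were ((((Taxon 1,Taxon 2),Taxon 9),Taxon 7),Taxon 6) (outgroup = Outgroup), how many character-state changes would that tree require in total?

9

Map each character onto ((((Taxon 1,Taxon 2),Taxon 9),Taxon 7),Taxon 6) (rooted by Outgroup) and count the minimum state changes it requires (Fitch parsimony):
C1: 3; C2: 1; C3: 2; C4: 1; C5: 2.
Total tree length = 9.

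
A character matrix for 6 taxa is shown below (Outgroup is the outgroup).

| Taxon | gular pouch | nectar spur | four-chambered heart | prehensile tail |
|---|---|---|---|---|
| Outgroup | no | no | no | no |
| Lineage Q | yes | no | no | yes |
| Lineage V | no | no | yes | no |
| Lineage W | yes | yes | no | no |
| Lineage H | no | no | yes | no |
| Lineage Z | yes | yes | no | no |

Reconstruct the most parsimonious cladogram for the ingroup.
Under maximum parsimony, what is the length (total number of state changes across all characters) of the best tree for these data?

4

The outgroup has state 'no' for every character, so 'yes' is the derived state throughout.
Only Lineage Q, Lineage W, and Lineage Z show the derived state 'yes' for gular pouch, supporting them as a clade.
nectar spur (derived state 'yes') is shared by Lineage W and Lineage Z — a synapomorphy uniting that clade.
Only Lineage H and Lineage V show the derived state 'yes' for four-chambered heart, supporting them as a clade.
prehensile tail (derived state 'yes') is unique to Lineage Q (autapomorphy; uninformative for grouping).
Most parsimonious ingroup topology: ((Lineage Q,(Lineage W,Lineage Z)),(Lineage V,Lineage H)).
Changes per character on this tree: gular pouch: 1; nectar spur: 1; four-chambered heart: 1; prehensile tail: 1.
Total = 4.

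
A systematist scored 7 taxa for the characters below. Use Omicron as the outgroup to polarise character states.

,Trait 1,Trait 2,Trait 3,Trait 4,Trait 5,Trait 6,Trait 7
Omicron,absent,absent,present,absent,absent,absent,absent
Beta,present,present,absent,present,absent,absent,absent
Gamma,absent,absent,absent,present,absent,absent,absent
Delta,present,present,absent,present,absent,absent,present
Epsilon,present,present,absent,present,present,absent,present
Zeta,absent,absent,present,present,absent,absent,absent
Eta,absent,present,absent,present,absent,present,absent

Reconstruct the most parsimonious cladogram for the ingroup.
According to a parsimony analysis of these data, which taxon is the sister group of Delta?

Character polarity is set by the outgroup: the derived state is whichever differs from the outgroup's state, so for Trait 3 the derived state is 'absent', and for the remaining characters it is 'present'.
Trait 1: derived state 'present' in Beta, Delta, and Epsilon only — synapomorphy for {Beta, Delta, Epsilon}.
Trait 2: derived state 'present' in Beta, Delta, Epsilon, and Eta only — synapomorphy for {Beta, Delta, Epsilon, Eta}.
Trait 3 (derived state 'absent') is shared by Beta, Delta, Epsilon, Eta, and Gamma — a synapomorphy uniting that clade.
Trait 4 (derived state 'present') is shared by all ingroup taxa — unites the whole ingroup.
Trait 5 (derived state 'present') is unique to Epsilon (autapomorphy; uninformative for grouping).
Trait 6 (derived state 'present') is unique to Eta (autapomorphy; uninformative for grouping).
Trait 7: derived state 'present' in Delta and Epsilon only — synapomorphy for {Delta, Epsilon}.
Most parsimonious ingroup topology: ((((Beta,(Delta,Epsilon)),Eta),Gamma),Zeta).
Delta and Epsilon form a cherry on this tree, so they are sister taxa.

Epsilon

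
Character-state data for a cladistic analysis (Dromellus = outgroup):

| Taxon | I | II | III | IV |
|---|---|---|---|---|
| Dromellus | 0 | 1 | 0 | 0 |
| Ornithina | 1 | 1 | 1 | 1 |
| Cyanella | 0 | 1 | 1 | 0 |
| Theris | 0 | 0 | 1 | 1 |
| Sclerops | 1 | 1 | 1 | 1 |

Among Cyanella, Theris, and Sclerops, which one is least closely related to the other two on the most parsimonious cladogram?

Cyanella

Character polarity is set by the outgroup: the derived state is whichever differs from the outgroup's state, so for II the derived state is '0', and for the remaining characters it is '1'.
I: derived state '1' in Ornithina and Sclerops only — synapomorphy for {Ornithina, Sclerops}.
II (derived state '0') is unique to Theris (autapomorphy; uninformative for grouping).
III (derived state '1') is shared by all ingroup taxa — unites the whole ingroup.
IV: derived state '1' in Ornithina, Sclerops, and Theris only — synapomorphy for {Ornithina, Sclerops, Theris}.
Most parsimonious ingroup topology: (((Ornithina,Sclerops),Theris),Cyanella).
Theris and Sclerops share a more recent common ancestor with each other than either does with Cyanella, so Cyanella is the least closely related of the three.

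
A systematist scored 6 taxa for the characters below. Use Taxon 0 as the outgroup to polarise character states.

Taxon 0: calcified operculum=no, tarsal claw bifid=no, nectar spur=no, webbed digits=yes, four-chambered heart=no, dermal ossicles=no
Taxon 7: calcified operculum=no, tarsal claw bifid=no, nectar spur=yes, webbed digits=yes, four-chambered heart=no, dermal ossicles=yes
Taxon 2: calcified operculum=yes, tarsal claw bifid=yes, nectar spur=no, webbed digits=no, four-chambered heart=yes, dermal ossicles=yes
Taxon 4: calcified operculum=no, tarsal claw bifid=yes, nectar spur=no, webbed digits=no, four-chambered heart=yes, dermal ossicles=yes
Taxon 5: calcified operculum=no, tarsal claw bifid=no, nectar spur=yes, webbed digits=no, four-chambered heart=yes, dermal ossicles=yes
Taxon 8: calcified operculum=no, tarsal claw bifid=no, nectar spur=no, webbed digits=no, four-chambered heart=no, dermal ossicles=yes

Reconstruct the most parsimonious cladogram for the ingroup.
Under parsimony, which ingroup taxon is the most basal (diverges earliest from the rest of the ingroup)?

Taxon 7

Character polarity is set by the outgroup: the derived state is whichever differs from the outgroup's state, so for webbed digits the derived state is 'no', and for the remaining characters it is 'yes'.
calcified operculum: derived state 'yes' in Taxon 2 only — an autapomorphy, so it tells us nothing about relationships among taxa.
tarsal claw bifid: derived state 'yes' in Taxon 2 and Taxon 4 only — synapomorphy for {Taxon 2, Taxon 4}.
nectar spur groups Taxon 5 and Taxon 7, which is incompatible with the clades supported by the remaining characters; treating it as convergent (homoplasy) costs fewer steps than any alternative tree.
webbed digits (derived state 'no') is shared by Taxon 2, Taxon 4, Taxon 5, and Taxon 8 — a synapomorphy uniting that clade.
Only Taxon 2, Taxon 4, and Taxon 5 show the derived state 'yes' for four-chambered heart, supporting them as a clade.
All ingroup taxa share the derived state 'yes' for dermal ossicles; it defines the ingroup but does not resolve relationships within it.
Most parsimonious ingroup topology: (Taxon 7,(((Taxon 2,Taxon 4),Taxon 5),Taxon 8)).
Taxon 7 is sister to the clade containing all other ingroup taxa, so it is the earliest-diverging (most basal) ingroup lineage.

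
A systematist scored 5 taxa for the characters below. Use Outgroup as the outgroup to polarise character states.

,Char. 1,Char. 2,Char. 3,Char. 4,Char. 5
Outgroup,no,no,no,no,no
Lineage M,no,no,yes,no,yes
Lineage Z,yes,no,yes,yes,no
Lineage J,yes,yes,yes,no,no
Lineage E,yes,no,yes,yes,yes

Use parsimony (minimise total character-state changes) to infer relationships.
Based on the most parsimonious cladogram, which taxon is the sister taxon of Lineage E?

Lineage Z

The outgroup has state 'no' for every character, so 'yes' is the derived state throughout.
Char. 1 (derived state 'yes') is shared by Lineage E, Lineage J, and Lineage Z — a synapomorphy uniting that clade.
Char. 2 (derived state 'yes') is unique to Lineage J (autapomorphy; uninformative for grouping).
Char. 3 (derived state 'yes') is shared by all ingroup taxa — unites the whole ingroup.
Char. 4: derived state 'yes' in Lineage E and Lineage Z only — synapomorphy for {Lineage E, Lineage Z}.
Char. 5 groups Lineage E and Lineage M, which is incompatible with the clades supported by the remaining characters; treating it as convergent (homoplasy) costs fewer steps than any alternative tree.
Most parsimonious ingroup topology: (Lineage M,((Lineage Z,Lineage E),Lineage J)).
Lineage E and Lineage Z form a cherry on this tree, so they are sister taxa.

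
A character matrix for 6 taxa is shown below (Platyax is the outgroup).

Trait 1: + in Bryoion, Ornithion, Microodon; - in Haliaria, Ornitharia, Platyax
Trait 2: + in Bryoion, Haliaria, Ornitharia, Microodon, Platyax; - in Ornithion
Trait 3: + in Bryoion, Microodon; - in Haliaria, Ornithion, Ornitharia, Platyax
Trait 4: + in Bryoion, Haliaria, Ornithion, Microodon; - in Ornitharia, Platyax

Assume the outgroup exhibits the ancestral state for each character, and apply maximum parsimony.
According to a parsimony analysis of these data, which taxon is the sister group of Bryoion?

Character polarity is set by the outgroup: the derived state is whichever differs from the outgroup's state, so for Trait 2 the derived state is '-', and for the remaining characters it is '+'.
Trait 1 (derived state '+') is shared by Bryoion, Microodon, and Ornithion — a synapomorphy uniting that clade.
Trait 2: derived state '-' in Ornithion only — an autapomorphy, so it tells us nothing about relationships among taxa.
Only Bryoion and Microodon show the derived state '+' for Trait 3, supporting them as a clade.
Trait 4 (derived state '+') is shared by Bryoion, Haliaria, Microodon, and Ornithion — a synapomorphy uniting that clade.
Most parsimonious ingroup topology: ((((Microodon,Bryoion),Ornithion),Haliaria),Ornitharia).
Bryoion and Microodon form a cherry on this tree, so they are sister taxa.

Microodon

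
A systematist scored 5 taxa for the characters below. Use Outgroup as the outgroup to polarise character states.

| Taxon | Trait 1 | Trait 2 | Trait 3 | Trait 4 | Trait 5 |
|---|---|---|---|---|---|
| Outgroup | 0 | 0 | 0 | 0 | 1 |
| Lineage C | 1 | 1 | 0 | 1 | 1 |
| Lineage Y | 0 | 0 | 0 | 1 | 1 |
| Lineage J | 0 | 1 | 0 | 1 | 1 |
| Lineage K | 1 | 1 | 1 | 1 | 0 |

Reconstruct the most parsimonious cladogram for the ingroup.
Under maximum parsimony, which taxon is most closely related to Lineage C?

Character polarity is set by the outgroup: the derived state is whichever differs from the outgroup's state, so for Trait 5 the derived state is '0', and for the remaining characters it is '1'.
Trait 1: derived state '1' in Lineage C and Lineage K only — synapomorphy for {Lineage C, Lineage K}.
Trait 2: derived state '1' in Lineage C, Lineage J, and Lineage K only — synapomorphy for {Lineage C, Lineage J, Lineage K}.
Trait 3: derived state '1' in Lineage K only — an autapomorphy, so it tells us nothing about relationships among taxa.
All ingroup taxa share the derived state '1' for Trait 4; it defines the ingroup but does not resolve relationships within it.
Trait 5 (derived state '0') is unique to Lineage K (autapomorphy; uninformative for grouping).
Most parsimonious ingroup topology: (((Lineage C,Lineage K),Lineage J),Lineage Y).
Lineage C and Lineage K form a cherry on this tree, so they are sister taxa.

Lineage K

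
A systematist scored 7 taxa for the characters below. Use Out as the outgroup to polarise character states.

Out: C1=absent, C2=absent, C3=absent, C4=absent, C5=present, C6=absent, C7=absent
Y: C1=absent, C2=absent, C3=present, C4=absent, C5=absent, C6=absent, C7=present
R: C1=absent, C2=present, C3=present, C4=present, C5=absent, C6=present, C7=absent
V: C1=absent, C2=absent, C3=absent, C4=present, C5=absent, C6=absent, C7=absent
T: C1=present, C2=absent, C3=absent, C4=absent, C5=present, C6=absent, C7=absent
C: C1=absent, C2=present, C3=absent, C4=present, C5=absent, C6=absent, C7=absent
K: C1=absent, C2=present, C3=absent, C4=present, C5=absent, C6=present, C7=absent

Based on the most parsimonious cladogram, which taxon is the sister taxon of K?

R

Character polarity is set by the outgroup: the derived state is whichever differs from the outgroup's state, so for C5 the derived state is 'absent', and for the remaining characters it is 'present'.
C1 (derived state 'present') is unique to T (autapomorphy; uninformative for grouping).
Only C, K, and R show the derived state 'present' for C2, supporting them as a clade.
C3 groups R and Y, which is incompatible with the clades supported by the remaining characters; treating it as convergent (homoplasy) costs fewer steps than any alternative tree.
Only C, K, R, and V show the derived state 'present' for C4, supporting them as a clade.
C5: derived state 'absent' in C, K, R, V, and Y only — synapomorphy for {C, K, R, V, Y}.
C6: derived state 'present' in K and R only — synapomorphy for {K, R}.
C7 (derived state 'present') is unique to Y (autapomorphy; uninformative for grouping).
Most parsimonious ingroup topology: ((Y,(((R,K),C),V)),T).
K and R form a cherry on this tree, so they are sister taxa.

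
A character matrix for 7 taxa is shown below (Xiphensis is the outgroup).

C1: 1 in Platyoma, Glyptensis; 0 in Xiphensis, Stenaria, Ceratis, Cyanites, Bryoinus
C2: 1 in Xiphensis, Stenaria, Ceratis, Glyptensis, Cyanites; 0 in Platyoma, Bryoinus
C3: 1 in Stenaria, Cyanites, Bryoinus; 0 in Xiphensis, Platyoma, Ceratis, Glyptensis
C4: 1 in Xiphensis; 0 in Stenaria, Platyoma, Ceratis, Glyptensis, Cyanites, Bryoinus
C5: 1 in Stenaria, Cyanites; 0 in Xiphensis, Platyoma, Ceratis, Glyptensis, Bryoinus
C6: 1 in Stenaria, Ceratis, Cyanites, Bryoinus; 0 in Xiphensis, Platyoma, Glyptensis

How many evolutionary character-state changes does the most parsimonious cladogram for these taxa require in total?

7

Character polarity is set by the outgroup: the derived state is whichever differs from the outgroup's state, so for C2, C4 the derived state is '0', and for the remaining characters it is '1'.
C1 (derived state '1') is shared by Glyptensis and Platyoma — a synapomorphy uniting that clade.
C2 (state '0') occurs in Bryoinus and Platyoma but conflicts with the nesting implied by the other characters — most parsimoniously interpreted as homoplasy.
C3: derived state '1' in Bryoinus, Cyanites, and Stenaria only — synapomorphy for {Bryoinus, Cyanites, Stenaria}.
All ingroup taxa share the derived state '0' for C4; it defines the ingroup but does not resolve relationships within it.
Only Cyanites and Stenaria show the derived state '1' for C5, supporting them as a clade.
C6 (derived state '1') is shared by Bryoinus, Ceratis, Cyanites, and Stenaria — a synapomorphy uniting that clade.
Most parsimonious ingroup topology: ((((Stenaria,Cyanites),Bryoinus),Ceratis),(Platyoma,Glyptensis)).
Changes per character on this tree: C1: 1; C2: 2; C3: 1; C4: 1; C5: 1; C6: 1.
Total = 7.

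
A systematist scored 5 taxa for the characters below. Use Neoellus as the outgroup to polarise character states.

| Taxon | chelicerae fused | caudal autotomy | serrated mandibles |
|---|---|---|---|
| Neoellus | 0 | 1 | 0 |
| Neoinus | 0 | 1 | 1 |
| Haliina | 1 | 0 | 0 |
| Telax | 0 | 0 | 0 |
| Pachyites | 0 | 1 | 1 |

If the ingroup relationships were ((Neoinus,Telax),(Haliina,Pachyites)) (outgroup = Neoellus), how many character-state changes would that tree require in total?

5

Map each character onto ((Neoinus,Telax),(Haliina,Pachyites)) (rooted by Neoellus) and count the minimum state changes it requires (Fitch parsimony):
chelicerae fused: 1; caudal autotomy: 2; serrated mandibles: 2.
Total tree length = 5.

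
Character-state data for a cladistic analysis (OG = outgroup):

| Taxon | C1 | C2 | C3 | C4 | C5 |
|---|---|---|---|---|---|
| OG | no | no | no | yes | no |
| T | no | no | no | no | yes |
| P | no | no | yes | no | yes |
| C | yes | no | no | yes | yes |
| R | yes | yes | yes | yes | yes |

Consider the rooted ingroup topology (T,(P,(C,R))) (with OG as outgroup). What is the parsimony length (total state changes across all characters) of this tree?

Map each character onto (T,(P,(C,R))) (rooted by OG) and count the minimum state changes it requires (Fitch parsimony):
C1: 1; C2: 1; C3: 2; C4: 2; C5: 1.
Total tree length = 7.

7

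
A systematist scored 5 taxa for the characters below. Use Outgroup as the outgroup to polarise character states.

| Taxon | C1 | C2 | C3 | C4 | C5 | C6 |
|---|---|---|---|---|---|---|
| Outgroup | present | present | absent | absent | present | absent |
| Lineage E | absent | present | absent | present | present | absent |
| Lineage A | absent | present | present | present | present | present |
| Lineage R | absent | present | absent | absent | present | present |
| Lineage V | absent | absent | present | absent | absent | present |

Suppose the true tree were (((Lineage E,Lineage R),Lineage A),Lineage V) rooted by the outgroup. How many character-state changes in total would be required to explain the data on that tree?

Map each character onto (((Lineage E,Lineage R),Lineage A),Lineage V) (rooted by Outgroup) and count the minimum state changes it requires (Fitch parsimony):
C1: 1; C2: 1; C3: 2; C4: 2; C5: 1; C6: 2.
Total tree length = 9.

9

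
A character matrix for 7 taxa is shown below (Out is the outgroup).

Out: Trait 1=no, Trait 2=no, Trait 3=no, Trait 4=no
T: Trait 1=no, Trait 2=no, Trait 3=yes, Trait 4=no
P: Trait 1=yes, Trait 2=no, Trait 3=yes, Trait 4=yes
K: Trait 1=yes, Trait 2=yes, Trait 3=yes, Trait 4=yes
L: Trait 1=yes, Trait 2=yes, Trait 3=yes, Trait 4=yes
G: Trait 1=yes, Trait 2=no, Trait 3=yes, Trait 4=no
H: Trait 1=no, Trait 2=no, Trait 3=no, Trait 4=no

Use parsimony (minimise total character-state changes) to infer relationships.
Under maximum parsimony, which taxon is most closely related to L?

The outgroup has state 'no' for every character, so 'yes' is the derived state throughout.
Trait 1 (derived state 'yes') is shared by G, K, L, and P — a synapomorphy uniting that clade.
Only K and L show the derived state 'yes' for Trait 2, supporting them as a clade.
Trait 3: derived state 'yes' in G, K, L, P, and T only — synapomorphy for {G, K, L, P, T}.
Trait 4: derived state 'yes' in K, L, and P only — synapomorphy for {K, L, P}.
Most parsimonious ingroup topology: ((T,(((K,L),P),G)),H).
L and K form a cherry on this tree, so they are sister taxa.

K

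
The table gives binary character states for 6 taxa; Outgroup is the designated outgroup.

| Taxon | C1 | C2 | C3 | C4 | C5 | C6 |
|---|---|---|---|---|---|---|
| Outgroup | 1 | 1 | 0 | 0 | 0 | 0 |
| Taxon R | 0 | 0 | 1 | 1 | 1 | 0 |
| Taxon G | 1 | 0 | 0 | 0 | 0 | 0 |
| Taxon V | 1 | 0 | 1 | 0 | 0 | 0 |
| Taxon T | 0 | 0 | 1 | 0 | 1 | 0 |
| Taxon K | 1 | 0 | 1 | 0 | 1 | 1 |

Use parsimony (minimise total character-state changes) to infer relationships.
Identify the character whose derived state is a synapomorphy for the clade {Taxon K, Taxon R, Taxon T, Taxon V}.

C3

Character polarity is set by the outgroup: the derived state is whichever differs from the outgroup's state, so for C1, C2 the derived state is '0', and for the remaining characters it is '1'.
C1 (derived state '0') is shared by Taxon R and Taxon T — a synapomorphy uniting that clade.
All ingroup taxa share the derived state '0' for C2; it defines the ingroup but does not resolve relationships within it.
C3 (derived state '1') is shared by Taxon K, Taxon R, Taxon T, and Taxon V — a synapomorphy uniting that clade.
C4 (derived state '1') is unique to Taxon R (autapomorphy; uninformative for grouping).
C5 (derived state '1') is shared by Taxon K, Taxon R, and Taxon T — a synapomorphy uniting that clade.
C6: derived state '1' in Taxon K only — an autapomorphy, so it tells us nothing about relationships among taxa.
Most parsimonious ingroup topology: ((((Taxon R,Taxon T),Taxon K),Taxon V),Taxon G).
The clade {Taxon K, Taxon R, Taxon T, Taxon V} is supported by C3: its derived state '1' occurs in exactly those taxa and in no other taxon (including the outgroup).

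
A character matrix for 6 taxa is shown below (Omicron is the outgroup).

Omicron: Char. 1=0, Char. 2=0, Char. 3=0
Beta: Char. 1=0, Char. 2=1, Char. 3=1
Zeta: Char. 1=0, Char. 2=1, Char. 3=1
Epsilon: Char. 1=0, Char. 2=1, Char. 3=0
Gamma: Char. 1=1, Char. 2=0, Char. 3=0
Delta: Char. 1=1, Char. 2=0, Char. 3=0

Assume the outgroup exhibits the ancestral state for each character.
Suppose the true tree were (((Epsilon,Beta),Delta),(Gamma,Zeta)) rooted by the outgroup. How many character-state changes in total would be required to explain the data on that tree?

6

Map each character onto (((Epsilon,Beta),Delta),(Gamma,Zeta)) (rooted by Omicron) and count the minimum state changes it requires (Fitch parsimony):
Char. 1: 2; Char. 2: 2; Char. 3: 2.
Total tree length = 6.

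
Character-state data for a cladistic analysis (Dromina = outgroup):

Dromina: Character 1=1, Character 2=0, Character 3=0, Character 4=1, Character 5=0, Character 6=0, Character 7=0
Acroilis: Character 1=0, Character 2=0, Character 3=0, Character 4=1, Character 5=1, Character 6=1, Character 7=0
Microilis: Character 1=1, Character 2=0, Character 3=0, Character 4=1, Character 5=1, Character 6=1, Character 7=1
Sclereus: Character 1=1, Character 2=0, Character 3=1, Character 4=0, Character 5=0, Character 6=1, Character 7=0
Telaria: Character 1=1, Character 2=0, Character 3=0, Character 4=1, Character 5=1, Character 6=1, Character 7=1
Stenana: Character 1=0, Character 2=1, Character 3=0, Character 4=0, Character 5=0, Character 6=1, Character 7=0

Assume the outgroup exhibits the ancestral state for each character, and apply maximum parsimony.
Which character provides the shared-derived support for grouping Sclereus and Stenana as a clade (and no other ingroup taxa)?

Character 4

Character polarity is set by the outgroup: the derived state is whichever differs from the outgroup's state, so for Character 1, Character 4 the derived state is '0', and for the remaining characters it is '1'.
Character 1 groups Acroilis and Stenana, which is incompatible with the clades supported by the remaining characters; treating it as convergent (homoplasy) costs fewer steps than any alternative tree.
Character 2 (derived state '1') is unique to Stenana (autapomorphy; uninformative for grouping).
Character 3 (derived state '1') is unique to Sclereus (autapomorphy; uninformative for grouping).
Only Sclereus and Stenana show the derived state '0' for Character 4, supporting them as a clade.
Character 5: derived state '1' in Acroilis, Microilis, and Telaria only — synapomorphy for {Acroilis, Microilis, Telaria}.
All ingroup taxa share the derived state '1' for Character 6; it defines the ingroup but does not resolve relationships within it.
Only Microilis and Telaria show the derived state '1' for Character 7, supporting them as a clade.
Most parsimonious ingroup topology: ((Acroilis,(Microilis,Telaria)),(Sclereus,Stenana)).
The clade {Sclereus, Stenana} is supported by Character 4: its derived state '0' occurs in exactly those taxa and in no other taxon (including the outgroup).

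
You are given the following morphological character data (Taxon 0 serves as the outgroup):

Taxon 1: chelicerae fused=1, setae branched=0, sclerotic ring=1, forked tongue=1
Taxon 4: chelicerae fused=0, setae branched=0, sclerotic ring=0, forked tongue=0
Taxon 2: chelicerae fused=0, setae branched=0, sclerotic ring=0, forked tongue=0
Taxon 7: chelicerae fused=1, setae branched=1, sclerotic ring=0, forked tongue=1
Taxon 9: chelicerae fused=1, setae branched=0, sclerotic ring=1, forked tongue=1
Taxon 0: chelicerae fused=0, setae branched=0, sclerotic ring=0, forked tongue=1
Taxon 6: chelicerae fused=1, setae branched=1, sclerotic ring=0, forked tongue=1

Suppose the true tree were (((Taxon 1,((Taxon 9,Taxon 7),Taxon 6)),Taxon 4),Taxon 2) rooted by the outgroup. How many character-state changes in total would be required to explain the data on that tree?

Map each character onto (((Taxon 1,((Taxon 9,Taxon 7),Taxon 6)),Taxon 4),Taxon 2) (rooted by Taxon 0) and count the minimum state changes it requires (Fitch parsimony):
chelicerae fused: 1; setae branched: 2; sclerotic ring: 2; forked tongue: 2.
Total tree length = 7.

7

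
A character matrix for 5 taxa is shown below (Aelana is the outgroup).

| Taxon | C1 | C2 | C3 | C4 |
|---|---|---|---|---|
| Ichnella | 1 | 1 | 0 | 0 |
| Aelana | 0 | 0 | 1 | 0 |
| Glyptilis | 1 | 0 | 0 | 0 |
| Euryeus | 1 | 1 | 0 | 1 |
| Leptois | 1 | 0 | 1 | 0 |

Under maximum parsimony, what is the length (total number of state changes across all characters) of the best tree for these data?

Character polarity is set by the outgroup: the derived state is whichever differs from the outgroup's state, so for C3 the derived state is '0', and for the remaining characters it is '1'.
All ingroup taxa share the derived state '1' for C1; it defines the ingroup but does not resolve relationships within it.
C2 (derived state '1') is shared by Euryeus and Ichnella — a synapomorphy uniting that clade.
C3: derived state '0' in Euryeus, Glyptilis, and Ichnella only — synapomorphy for {Euryeus, Glyptilis, Ichnella}.
C4: derived state '1' in Euryeus only — an autapomorphy, so it tells us nothing about relationships among taxa.
Most parsimonious ingroup topology: (((Euryeus,Ichnella),Glyptilis),Leptois).
Changes per character on this tree: C1: 1; C2: 1; C3: 1; C4: 1.
Total = 4.

4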